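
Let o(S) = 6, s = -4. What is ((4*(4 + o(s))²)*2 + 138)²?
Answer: 879844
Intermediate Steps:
((4*(4 + o(s))²)*2 + 138)² = ((4*(4 + 6)²)*2 + 138)² = ((4*10²)*2 + 138)² = ((4*100)*2 + 138)² = (400*2 + 138)² = (800 + 138)² = 938² = 879844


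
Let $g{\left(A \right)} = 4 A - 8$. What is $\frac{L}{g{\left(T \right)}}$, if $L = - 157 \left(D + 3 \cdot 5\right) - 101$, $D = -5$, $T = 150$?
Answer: $- \frac{1671}{592} \approx -2.8226$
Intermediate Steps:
$L = -1671$ ($L = - 157 \left(-5 + 3 \cdot 5\right) - 101 = - 157 \left(-5 + 15\right) - 101 = \left(-157\right) 10 - 101 = -1570 - 101 = -1671$)
$g{\left(A \right)} = -8 + 4 A$
$\frac{L}{g{\left(T \right)}} = - \frac{1671}{-8 + 4 \cdot 150} = - \frac{1671}{-8 + 600} = - \frac{1671}{592}$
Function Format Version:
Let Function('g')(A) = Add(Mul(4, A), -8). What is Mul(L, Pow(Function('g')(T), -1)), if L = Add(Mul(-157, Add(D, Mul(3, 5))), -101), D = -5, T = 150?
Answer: Rational(-1671, 592) ≈ -2.8226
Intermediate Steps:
L = -1671 (L = Add(Mul(-157, Add(-5, Mul(3, 5))), -101) = Add(Mul(-157, Add(-5, 15)), -101) = Add(Mul(-157, 10), -101) = Add(-1570, -101) = -1671)
Function('g')(A) = Add(-8, Mul(4, A))
Mul(L, Pow(Function('g')(T), -1)) = Mul(-1671, Pow(Add(-8, Mul(4, 150)), -1)) = Mul(-1671, Pow(Add(-8, 600), -1)) = Mul(-1671, Pow(592, -1)) = Mul(-1671, Rational(1, 592)) = Rational(-1671, 592)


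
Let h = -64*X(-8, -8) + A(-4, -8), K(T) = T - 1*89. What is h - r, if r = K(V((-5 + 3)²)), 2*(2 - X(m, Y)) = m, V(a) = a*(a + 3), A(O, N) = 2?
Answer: -321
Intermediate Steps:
V(a) = a*(3 + a)
X(m, Y) = 2 - m/2
K(T) = -89 + T (K(T) = T - 89 = -89 + T)
r = -61 (r = -89 + (-5 + 3)²*(3 + (-5 + 3)²) = -89 + (-2)²*(3 + (-2)²) = -89 + 4*(3 + 4) = -89 + 4*7 = -89 + 28 = -61)
h = -382 (h = -64*(2 - ½*(-8)) + 2 = -64*(2 + 4) + 2 = -64*6 + 2 = -384 + 2 = -382)
h - r = -382 - 1*(-61) = -382 + 61 = -321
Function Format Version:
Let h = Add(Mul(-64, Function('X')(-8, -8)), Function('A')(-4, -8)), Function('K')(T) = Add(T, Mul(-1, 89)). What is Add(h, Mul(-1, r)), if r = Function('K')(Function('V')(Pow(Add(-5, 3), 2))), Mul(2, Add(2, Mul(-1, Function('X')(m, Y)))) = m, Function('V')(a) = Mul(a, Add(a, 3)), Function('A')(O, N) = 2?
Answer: -321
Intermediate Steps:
Function('V')(a) = Mul(a, Add(3, a))
Function('X')(m, Y) = Add(2, Mul(Rational(-1, 2), m))
Function('K')(T) = Add(-89, T) (Function('K')(T) = Add(T, -89) = Add(-89, T))
r = -61 (r = Add(-89, Mul(Pow(Add(-5, 3), 2), Add(3, Pow(Add(-5, 3), 2)))) = Add(-89, Mul(Pow(-2, 2), Add(3, Pow(-2, 2)))) = Add(-89, Mul(4, Add(3, 4))) = Add(-89, Mul(4, 7)) = Add(-89, 28) = -61)
h = -382 (h = Add(Mul(-64, Add(2, Mul(Rational(-1, 2), -8))), 2) = Add(Mul(-64, Add(2, 4)), 2) = Add(Mul(-64, 6), 2) = Add(-384, 2) = -382)
Add(h, Mul(-1, r)) = Add(-382, Mul(-1, -61)) = Add(-382, 61) = -321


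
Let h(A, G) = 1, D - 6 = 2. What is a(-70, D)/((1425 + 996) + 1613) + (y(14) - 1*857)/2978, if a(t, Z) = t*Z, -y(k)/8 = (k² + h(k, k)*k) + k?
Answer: -6176873/6006626 ≈ -1.0283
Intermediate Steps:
D = 8 (D = 6 + 2 = 8)
y(k) = -16*k - 8*k² (y(k) = -8*((k² + 1*k) + k) = -8*((k² + k) + k) = -8*((k + k²) + k) = -8*(k² + 2*k) = -16*k - 8*k²)
a(t, Z) = Z*t
a(-70, D)/((1425 + 996) + 1613) + (y(14) - 1*857)/2978 = (8*(-70))/((1425 + 996) + 1613) + (-8*14*(2 + 14) - 1*857)/2978 = -560/(2421 + 1613) + (-8*14*16 - 857)*(1/2978) = -560/4034 + (-1792 - 857)*(1/2978) = -560*1/4034 - 2649*1/2978 = -280/2017 - 2649/2978 = -6176873/6006626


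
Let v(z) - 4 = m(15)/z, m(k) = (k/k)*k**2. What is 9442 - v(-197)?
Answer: 1859511/197 ≈ 9439.1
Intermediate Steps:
m(k) = k**2 (m(k) = 1*k**2 = k**2)
v(z) = 4 + 225/z (v(z) = 4 + 15**2/z = 4 + 225/z)
9442 - v(-197) = 9442 - (4 + 225/(-197)) = 9442 - (4 + 225*(-1/197)) = 9442 - (4 - 225/197) = 9442 - 1*563/197 = 9442 - 563/197 = 1859511/197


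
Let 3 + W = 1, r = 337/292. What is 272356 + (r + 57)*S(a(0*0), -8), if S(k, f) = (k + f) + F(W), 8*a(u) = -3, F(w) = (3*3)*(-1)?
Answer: 633863257/2336 ≈ 2.7135e+5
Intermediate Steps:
r = 337/292 (r = 337*(1/292) = 337/292 ≈ 1.1541)
W = -2 (W = -3 + 1 = -2)
F(w) = -9 (F(w) = 9*(-1) = -9)
a(u) = -3/8 (a(u) = (⅛)*(-3) = -3/8)
S(k, f) = -9 + f + k (S(k, f) = (k + f) - 9 = (f + k) - 9 = -9 + f + k)
272356 + (r + 57)*S(a(0*0), -8) = 272356 + (337/292 + 57)*(-9 - 8 - 3/8) = 272356 + (16981/292)*(-139/8) = 272356 - 2360359/2336 = 633863257/2336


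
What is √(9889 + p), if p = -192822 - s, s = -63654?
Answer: I*√119279 ≈ 345.37*I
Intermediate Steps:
p = -129168 (p = -192822 - 1*(-63654) = -192822 + 63654 = -129168)
√(9889 + p) = √(9889 - 129168) = √(-119279) = I*√119279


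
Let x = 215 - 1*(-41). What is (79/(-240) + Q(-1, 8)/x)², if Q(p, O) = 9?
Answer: 1274641/14745600 ≈ 0.086442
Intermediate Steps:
x = 256 (x = 215 + 41 = 256)
(79/(-240) + Q(-1, 8)/x)² = (79/(-240) + 9/256)² = (79*(-1/240) + 9*(1/256))² = (-79/240 + 9/256)² = (-1129/3840)² = 1274641/14745600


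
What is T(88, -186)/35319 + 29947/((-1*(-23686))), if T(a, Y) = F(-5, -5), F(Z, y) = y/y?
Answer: 1057721779/836565834 ≈ 1.2644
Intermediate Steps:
F(Z, y) = 1
T(a, Y) = 1
T(88, -186)/35319 + 29947/((-1*(-23686))) = 1/35319 + 29947/((-1*(-23686))) = 1*(1/35319) + 29947/23686 = 1/35319 + 29947*(1/23686) = 1/35319 + 29947/23686 = 1057721779/836565834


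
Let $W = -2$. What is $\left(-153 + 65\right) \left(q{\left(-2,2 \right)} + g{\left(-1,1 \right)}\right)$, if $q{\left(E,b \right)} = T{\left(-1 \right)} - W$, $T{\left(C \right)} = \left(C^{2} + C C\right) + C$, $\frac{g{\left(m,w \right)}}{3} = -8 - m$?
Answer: $1584$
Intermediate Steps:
$g{\left(m,w \right)} = -24 - 3 m$ ($g{\left(m,w \right)} = 3 \left(-8 - m\right) = -24 - 3 m$)
$T{\left(C \right)} = C + 2 C^{2}$ ($T{\left(C \right)} = \left(C^{2} + C^{2}\right) + C = 2 C^{2} + C = C + 2 C^{2}$)
$q{\left(E,b \right)} = 3$ ($q{\left(E,b \right)} = - (1 + 2 \left(-1\right)) - -2 = - (1 - 2) + 2 = \left(-1\right) \left(-1\right) + 2 = 1 + 2 = 3$)
$\left(-153 + 65\right) \left(q{\left(-2,2 \right)} + g{\left(-1,1 \right)}\right) = \left(-153 + 65\right) \left(3 - 21\right) = - 88 \left(3 + \left(-24 + 3\right)\right) = - 88 \left(3 - 21\right) = \left(-88\right) \left(-18\right) = 1584$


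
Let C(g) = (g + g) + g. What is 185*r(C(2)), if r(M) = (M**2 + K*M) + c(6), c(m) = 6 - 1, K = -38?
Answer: -34595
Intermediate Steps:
C(g) = 3*g (C(g) = 2*g + g = 3*g)
c(m) = 5
r(M) = 5 + M**2 - 38*M (r(M) = (M**2 - 38*M) + 5 = 5 + M**2 - 38*M)
185*r(C(2)) = 185*(5 + (3*2)**2 - 114*2) = 185*(5 + 6**2 - 38*6) = 185*(5 + 36 - 228) = 185*(-187) = -34595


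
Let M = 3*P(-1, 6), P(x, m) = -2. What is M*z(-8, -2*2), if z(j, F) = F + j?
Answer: 72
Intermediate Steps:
M = -6 (M = 3*(-2) = -6)
M*z(-8, -2*2) = -6*(-2*2 - 8) = -6*(-4 - 8) = -6*(-12) = 72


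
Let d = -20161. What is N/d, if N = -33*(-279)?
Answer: -9207/20161 ≈ -0.45667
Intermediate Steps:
N = 9207
N/d = 9207/(-20161) = 9207*(-1/20161) = -9207/20161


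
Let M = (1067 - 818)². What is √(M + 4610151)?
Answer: 6*√129782 ≈ 2161.5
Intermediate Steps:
M = 62001 (M = 249² = 62001)
√(M + 4610151) = √(62001 + 4610151) = √4672152 = 6*√129782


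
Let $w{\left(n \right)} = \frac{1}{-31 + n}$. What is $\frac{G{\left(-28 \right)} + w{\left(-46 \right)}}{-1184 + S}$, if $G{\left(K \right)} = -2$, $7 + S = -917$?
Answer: $\frac{5}{5236} \approx 0.00095493$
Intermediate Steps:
$S = -924$ ($S = -7 - 917 = -924$)
$\frac{G{\left(-28 \right)} + w{\left(-46 \right)}}{-1184 + S} = \frac{-2 + \frac{1}{-31 - 46}}{-1184 - 924} = \frac{-2 + \frac{1}{-77}}{-2108} = \left(-2 - \frac{1}{77}\right) \left(- \frac{1}{2108}\right) = \left(- \frac{155}{77}\right) \left(- \frac{1}{2108}\right) = \frac{5}{5236}$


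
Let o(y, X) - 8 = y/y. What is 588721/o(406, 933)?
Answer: 588721/9 ≈ 65413.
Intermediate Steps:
o(y, X) = 9 (o(y, X) = 8 + y/y = 8 + 1 = 9)
588721/o(406, 933) = 588721/9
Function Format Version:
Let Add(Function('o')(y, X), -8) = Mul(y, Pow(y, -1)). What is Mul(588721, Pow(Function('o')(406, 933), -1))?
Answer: Rational(588721, 9) ≈ 65413.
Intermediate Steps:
Function('o')(y, X) = 9 (Function('o')(y, X) = Add(8, Mul(y, Pow(y, -1))) = Add(8, 1) = 9)
Mul(588721, Pow(Function('o')(406, 933), -1)) = Mul(588721, Pow(9, -1)) = Mul(588721, Rational(1, 9)) = Rational(588721, 9)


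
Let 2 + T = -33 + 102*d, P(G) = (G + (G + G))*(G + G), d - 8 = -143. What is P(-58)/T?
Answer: -20184/13805 ≈ -1.4621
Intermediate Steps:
d = -135 (d = 8 - 143 = -135)
P(G) = 6*G**2 (P(G) = (G + 2*G)*(2*G) = (3*G)*(2*G) = 6*G**2)
T = -13805 (T = -2 + (-33 + 102*(-135)) = -2 + (-33 - 13770) = -2 - 13803 = -13805)
P(-58)/T = (6*(-58)**2)/(-13805) = (6*3364)*(-1/13805) = 20184*(-1/13805) = -20184/13805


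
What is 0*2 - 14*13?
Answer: -182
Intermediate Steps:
0*2 - 14*13 = 0 - 182 = -182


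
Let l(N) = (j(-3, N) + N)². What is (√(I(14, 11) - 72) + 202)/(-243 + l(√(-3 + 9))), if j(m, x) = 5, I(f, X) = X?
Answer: -5353/5543 - 505*√6/11086 - 53*I*√61/11086 - 5*I*√366/22172 ≈ -1.0773 - 0.041654*I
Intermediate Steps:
l(N) = (5 + N)²
(√(I(14, 11) - 72) + 202)/(-243 + l(√(-3 + 9))) = (√(11 - 72) + 202)/(-243 + (5 + √(-3 + 9))²) = (√(-61) + 202)/(-243 + (5 + √6)²) = (I*√61 + 202)/(-243 + (5 + √6)²) = (202 + I*√61)/(-243 + (5 + √6)²)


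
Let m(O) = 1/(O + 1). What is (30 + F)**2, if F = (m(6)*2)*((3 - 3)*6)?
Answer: 900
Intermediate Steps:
m(O) = 1/(1 + O)
F = 0 (F = (2/(1 + 6))*((3 - 3)*6) = (2/7)*(0*6) = ((1/7)*2)*0 = (2/7)*0 = 0)
(30 + F)**2 = (30 + 0)**2 = 30**2 = 900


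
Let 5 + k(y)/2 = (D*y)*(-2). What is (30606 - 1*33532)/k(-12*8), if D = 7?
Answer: -1463/1339 ≈ -1.0926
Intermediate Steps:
k(y) = -10 - 28*y (k(y) = -10 + 2*((7*y)*(-2)) = -10 + 2*(-14*y) = -10 - 28*y)
(30606 - 1*33532)/k(-12*8) = (30606 - 1*33532)/(-10 - (-336)*8) = (30606 - 33532)/(-10 - 28*(-96)) = -2926/(-10 + 2688) = -2926/2678 = -2926*1/2678 = -1463/1339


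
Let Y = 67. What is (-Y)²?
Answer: 4489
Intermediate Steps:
(-Y)² = (-1*67)² = (-67)² = 4489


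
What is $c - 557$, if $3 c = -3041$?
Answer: $- \frac{4712}{3} \approx -1570.7$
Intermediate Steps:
$c = - \frac{3041}{3}$ ($c = \frac{1}{3} \left(-3041\right) = - \frac{3041}{3} \approx -1013.7$)
$c - 557 = - \frac{3041}{3} - 557 = - \frac{4712}{3}$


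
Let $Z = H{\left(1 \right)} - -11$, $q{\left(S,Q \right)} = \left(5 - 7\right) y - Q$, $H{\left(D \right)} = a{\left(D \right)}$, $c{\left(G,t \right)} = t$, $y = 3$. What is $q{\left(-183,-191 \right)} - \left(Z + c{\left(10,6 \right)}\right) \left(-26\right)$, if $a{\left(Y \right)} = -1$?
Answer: $601$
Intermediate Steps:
$H{\left(D \right)} = -1$
$q{\left(S,Q \right)} = -6 - Q$ ($q{\left(S,Q \right)} = \left(5 - 7\right) 3 - Q = \left(-2\right) 3 - Q = -6 - Q$)
$Z = 10$ ($Z = -1 - -11 = -1 + 11 = 10$)
$q{\left(-183,-191 \right)} - \left(Z + c{\left(10,6 \right)}\right) \left(-26\right) = \left(-6 - -191\right) - \left(10 + 6\right) \left(-26\right) = \left(-6 + 191\right) - 16 \left(-26\right) = 185 - -416 = 185 + 416 = 601$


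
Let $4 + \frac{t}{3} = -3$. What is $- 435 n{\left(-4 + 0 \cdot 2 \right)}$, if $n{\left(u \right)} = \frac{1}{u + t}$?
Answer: $\frac{87}{5} \approx 17.4$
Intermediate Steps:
$t = -21$ ($t = -12 + 3 \left(-3\right) = -12 - 9 = -21$)
$n{\left(u \right)} = \frac{1}{-21 + u}$ ($n{\left(u \right)} = \frac{1}{u - 21} = \frac{1}{-21 + u}$)
$- 435 n{\left(-4 + 0 \cdot 2 \right)} = - \frac{435}{-21 + \left(-4 + 0 \cdot 2\right)} = - \frac{435}{-21 + \left(-4 + 0\right)} = - \frac{435}{-21 - 4} = - \frac{435}{-25} = \left(-435\right) \left(- \frac{1}{25}\right) = \frac{87}{5}$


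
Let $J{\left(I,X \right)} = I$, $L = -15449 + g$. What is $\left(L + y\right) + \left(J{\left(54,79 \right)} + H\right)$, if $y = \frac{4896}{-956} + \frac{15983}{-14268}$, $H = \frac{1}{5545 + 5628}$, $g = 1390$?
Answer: $- \frac{533835458874565}{38100510996} \approx -14011.0$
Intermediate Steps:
$L = -14059$ ($L = -15449 + 1390 = -14059$)
$H = \frac{1}{11173} \approx 8.9501 \cdot 10^{-5}$
$y = - \frac{21283969}{3410052}$ ($y = 4896 \left(- \frac{1}{956}\right) + 15983 \left(- \frac{1}{14268}\right) = - \frac{1224}{239} - \frac{15983}{14268} = - \frac{21283969}{3410052} \approx -6.2415$)
$\left(L + y\right) + \left(J{\left(54,79 \right)} + H\right) = \left(-14059 - \frac{21283969}{3410052}\right) + \left(54 + \frac{1}{11173}\right) = - \frac{47963205037}{3410052} + \frac{603343}{11173} = - \frac{533835458874565}{38100510996}$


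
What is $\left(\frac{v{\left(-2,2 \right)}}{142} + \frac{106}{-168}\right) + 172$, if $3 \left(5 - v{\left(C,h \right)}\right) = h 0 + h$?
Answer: $\frac{1022227}{5964} \approx 171.4$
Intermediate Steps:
$v{\left(C,h \right)} = 5 - \frac{h}{3}$ ($v{\left(C,h \right)} = 5 - \frac{h 0 + h}{3} = 5 - \frac{0 + h}{3} = 5 - \frac{h}{3}$)
$\left(\frac{v{\left(-2,2 \right)}}{142} + \frac{106}{-168}\right) + 172 = \left(\frac{5 - \frac{2}{3}}{142} + \frac{106}{-168}\right) + 172 = \left(\left(5 - \frac{2}{3}\right) \frac{1}{142} + 106 \left(- \frac{1}{168}\right)\right) + 172 = \left(\frac{13}{3} \cdot \frac{1}{142} - \frac{53}{84}\right) + 172 = \left(\frac{13}{426} - \frac{53}{84}\right) + 172 = - \frac{3581}{5964} + 172 = \frac{1022227}{5964}$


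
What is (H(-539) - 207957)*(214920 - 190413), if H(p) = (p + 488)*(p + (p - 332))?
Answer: -3334103829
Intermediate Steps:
H(p) = (-332 + 2*p)*(488 + p) (H(p) = (488 + p)*(p + (-332 + p)) = (488 + p)*(-332 + 2*p) = (-332 + 2*p)*(488 + p))
(H(-539) - 207957)*(214920 - 190413) = ((-162016 + 2*(-539)² + 644*(-539)) - 207957)*(214920 - 190413) = ((-162016 + 2*290521 - 347116) - 207957)*24507 = ((-162016 + 581042 - 347116) - 207957)*24507 = (71910 - 207957)*24507 = -136047*24507 = -3334103829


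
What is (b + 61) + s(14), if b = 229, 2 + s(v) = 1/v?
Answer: 4033/14 ≈ 288.07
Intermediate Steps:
s(v) = -2 + 1/v
(b + 61) + s(14) = (229 + 61) + (-2 + 1/14) = 290 + (-2 + 1/14) = 290 - 27/14 = 4033/14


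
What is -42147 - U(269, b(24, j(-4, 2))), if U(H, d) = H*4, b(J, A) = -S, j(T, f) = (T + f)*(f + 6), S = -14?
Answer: -43223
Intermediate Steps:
j(T, f) = (6 + f)*(T + f) (j(T, f) = (T + f)*(6 + f) = (6 + f)*(T + f))
b(J, A) = 14 (b(J, A) = -1*(-14) = 14)
U(H, d) = 4*H
-42147 - U(269, b(24, j(-4, 2))) = -42147 - 4*269 = -42147 - 1*1076 = -42147 - 1076 = -43223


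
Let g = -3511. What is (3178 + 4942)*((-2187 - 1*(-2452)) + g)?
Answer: -26357520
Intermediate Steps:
(3178 + 4942)*((-2187 - 1*(-2452)) + g) = (3178 + 4942)*((-2187 - 1*(-2452)) - 3511) = 8120*((-2187 + 2452) - 3511) = 8120*(265 - 3511) = 8120*(-3246) = -26357520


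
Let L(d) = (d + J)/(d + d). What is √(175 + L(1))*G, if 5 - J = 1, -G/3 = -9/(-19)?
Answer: -27*√710/38 ≈ -18.933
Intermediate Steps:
G = -27/19 (G = -(-27)/(-19) = -(-27)*(-1)/19 = -3*9/19 = -27/19 ≈ -1.4211)
J = 4 (J = 5 - 1*1 = 5 - 1 = 4)
L(d) = (4 + d)/(2*d) (L(d) = (d + 4)/(d + d) = (4 + d)/((2*d)) = (4 + d)*(1/(2*d)) = (4 + d)/(2*d))
√(175 + L(1))*G = √(175 + (½)*(4 + 1)/1)*(-27/19) = √(175 + (½)*1*5)*(-27/19) = √(175 + 5/2)*(-27/19) = √(355/2)*(-27/19) = (√710/2)*(-27/19) = -27*√710/38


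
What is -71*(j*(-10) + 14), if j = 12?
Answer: 7526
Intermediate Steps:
-71*(j*(-10) + 14) = -71*(12*(-10) + 14) = -71*(-120 + 14) = -71*(-106) = 7526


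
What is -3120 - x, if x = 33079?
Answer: -36199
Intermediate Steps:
-3120 - x = -3120 - 1*33079 = -3120 - 33079 = -36199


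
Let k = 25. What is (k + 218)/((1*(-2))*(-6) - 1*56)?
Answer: -243/44 ≈ -5.5227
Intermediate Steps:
(k + 218)/((1*(-2))*(-6) - 1*56) = (25 + 218)/((1*(-2))*(-6) - 1*56) = 243/(-2*(-6) - 56) = 243/(12 - 56) = 243/(-44) = -1/44*243 = -243/44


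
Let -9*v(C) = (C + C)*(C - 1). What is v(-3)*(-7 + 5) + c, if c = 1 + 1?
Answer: 22/3 ≈ 7.3333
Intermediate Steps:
v(C) = -2*C*(-1 + C)/9 (v(C) = -(C + C)*(C - 1)/9 = -2*C*(-1 + C)/9)
c = 2
v(-3)*(-7 + 5) + c = ((2/9)*(-3)*(1 - 1*(-3)))*(-7 + 5) + 2 = ((2/9)*(-3)*(1 + 3))*(-2) + 2 = ((2/9)*(-3)*4)*(-2) + 2 = -8/3*(-2) + 2 = 16/3 + 2 = 22/3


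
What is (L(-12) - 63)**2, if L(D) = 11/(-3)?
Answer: 40000/9 ≈ 4444.4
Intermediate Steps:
L(D) = -11/3 (L(D) = 11*(-1/3) = -11/3)
(L(-12) - 63)**2 = (-11/3 - 63)**2 = (-200/3)**2 = 40000/9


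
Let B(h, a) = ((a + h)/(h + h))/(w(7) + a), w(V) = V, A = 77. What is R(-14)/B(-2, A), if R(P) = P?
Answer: 1568/25 ≈ 62.720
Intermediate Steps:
B(h, a) = (a + h)/(2*h*(7 + a)) (B(h, a) = ((a + h)/(h + h))/(7 + a) = ((a + h)/((2*h)))/(7 + a) = ((a + h)*(1/(2*h)))/(7 + a) = ((a + h)/(2*h))/(7 + a) = (a + h)/(2*h*(7 + a)))
R(-14)/B(-2, A) = -14*(-4*(7 + 77)/(77 - 2)) = -14/((½)*(-½)*75/84) = -14/((½)*(-½)*(1/84)*75) = -14/(-25/112) = -14*(-112/25) = 1568/25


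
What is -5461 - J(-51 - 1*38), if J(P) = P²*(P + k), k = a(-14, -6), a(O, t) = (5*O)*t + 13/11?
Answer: -29003405/11 ≈ -2.6367e+6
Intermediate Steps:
a(O, t) = 13/11 + 5*O*t (a(O, t) = 5*O*t + 13*(1/11) = 5*O*t + 13/11 = 13/11 + 5*O*t)
k = 4633/11 (k = 13/11 + 5*(-14)*(-6) = 13/11 + 420 = 4633/11 ≈ 421.18)
J(P) = P²*(4633/11 + P) (J(P) = P²*(P + 4633/11) = P²*(4633/11 + P))
-5461 - J(-51 - 1*38) = -5461 - (-51 - 1*38)²*(4633/11 + (-51 - 1*38)) = -5461 - (-51 - 38)²*(4633/11 + (-51 - 38)) = -5461 - (-89)²*(4633/11 - 89) = -5461 - 7921*3654/11 = -5461 - 1*28943334/11 = -5461 - 28943334/11 = -29003405/11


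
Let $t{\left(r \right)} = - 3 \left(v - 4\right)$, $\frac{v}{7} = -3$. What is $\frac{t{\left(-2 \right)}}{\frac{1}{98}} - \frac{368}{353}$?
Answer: $\frac{2594182}{353} \approx 7349.0$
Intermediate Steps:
$v = -21$ ($v = 7 \left(-3\right) = -21$)
$t{\left(r \right)} = 75$ ($t{\left(r \right)} = - 3 \left(-21 - 4\right) = \left(-3\right) \left(-25\right) = 75$)
$\frac{t{\left(-2 \right)}}{\frac{1}{98}} - \frac{368}{353} = \frac{75}{\frac{1}{98}} - \frac{368}{353} = 75 \frac{1}{\frac{1}{98}} - \frac{368}{353} = 75 \cdot 98 - \frac{368}{353} = 7350 - \frac{368}{353} = \frac{2594182}{353}$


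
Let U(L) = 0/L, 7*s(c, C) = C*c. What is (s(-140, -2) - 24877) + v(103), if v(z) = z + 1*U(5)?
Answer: -24734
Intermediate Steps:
s(c, C) = C*c/7 (s(c, C) = (C*c)/7 = C*c/7)
U(L) = 0
v(z) = z (v(z) = z + 1*0 = z + 0 = z)
(s(-140, -2) - 24877) + v(103) = ((1/7)*(-2)*(-140) - 24877) + 103 = (40 - 24877) + 103 = -24837 + 103 = -24734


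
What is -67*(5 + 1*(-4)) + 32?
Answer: -35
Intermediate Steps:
-67*(5 + 1*(-4)) + 32 = -67*(5 - 4) + 32 = -67*1 + 32 = -67 + 32 = -35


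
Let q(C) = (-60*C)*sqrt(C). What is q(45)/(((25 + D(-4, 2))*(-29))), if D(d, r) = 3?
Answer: 2025*sqrt(5)/203 ≈ 22.306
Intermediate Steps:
q(C) = -60*C**(3/2)
q(45)/(((25 + D(-4, 2))*(-29))) = (-8100*sqrt(5))/(((25 + 3)*(-29))) = (-8100*sqrt(5))/((28*(-29))) = -8100*sqrt(5)/(-812) = -8100*sqrt(5)*(-1/812) = 2025*sqrt(5)/203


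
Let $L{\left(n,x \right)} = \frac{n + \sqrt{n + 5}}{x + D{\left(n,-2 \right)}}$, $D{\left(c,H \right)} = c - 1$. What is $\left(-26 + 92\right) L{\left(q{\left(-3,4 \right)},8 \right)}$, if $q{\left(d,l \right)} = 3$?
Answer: $\frac{99}{5} + \frac{66 \sqrt{2}}{5} \approx 38.468$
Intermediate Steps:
$D{\left(c,H \right)} = -1 + c$ ($D{\left(c,H \right)} = c - 1 = -1 + c$)
$L{\left(n,x \right)} = \frac{n + \sqrt{5 + n}}{-1 + n + x}$ ($L{\left(n,x \right)} = \frac{n + \sqrt{n + 5}}{x + \left(-1 + n\right)} = \frac{n + \sqrt{5 + n}}{-1 + n + x}$)
$\left(-26 + 92\right) L{\left(q{\left(-3,4 \right)},8 \right)} = \left(-26 + 92\right) \frac{3 + \sqrt{5 + 3}}{-1 + 3 + 8} = 66 \frac{3 + \sqrt{8}}{10} = 66 \frac{3 + 2 \sqrt{2}}{10} = 66 \left(\frac{3}{10} + \frac{\sqrt{2}}{5}\right) = \frac{99}{5} + \frac{66 \sqrt{2}}{5}$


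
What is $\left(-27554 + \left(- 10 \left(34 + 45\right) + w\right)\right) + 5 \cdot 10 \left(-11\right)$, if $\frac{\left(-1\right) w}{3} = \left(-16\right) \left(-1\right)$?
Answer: $-28942$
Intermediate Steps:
$w = -48$ ($w = - 3 \left(\left(-16\right) \left(-1\right)\right) = \left(-3\right) 16 = -48$)
$\left(-27554 + \left(- 10 \left(34 + 45\right) + w\right)\right) + 5 \cdot 10 \left(-11\right) = \left(-27554 - \left(48 + 10 \left(34 + 45\right)\right)\right) + 5 \cdot 10 \left(-11\right) = \left(-27554 - 838\right) + 50 \left(-11\right) = \left(-27554 - 838\right) - 550 = -28392 - 550 = -28942$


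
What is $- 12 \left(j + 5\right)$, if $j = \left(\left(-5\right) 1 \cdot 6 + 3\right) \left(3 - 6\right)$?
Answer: $-1032$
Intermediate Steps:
$j = 81$ ($j = \left(\left(-5\right) 6 + 3\right) \left(-3\right) = \left(-30 + 3\right) \left(-3\right) = \left(-27\right) \left(-3\right) = 81$)
$- 12 \left(j + 5\right) = - 12 \left(81 + 5\right) = \left(-12\right) 86 = -1032$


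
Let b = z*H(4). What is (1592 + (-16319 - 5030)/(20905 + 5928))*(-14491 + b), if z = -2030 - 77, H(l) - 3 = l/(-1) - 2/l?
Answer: -967551890207/53666 ≈ -1.8029e+7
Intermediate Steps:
H(l) = 3 - l - 2/l (H(l) = 3 + (l/(-1) - 2/l) = 3 + (l*(-1) - 2/l) = 3 + (-l - 2/l) = 3 - l - 2/l)
z = -2107
b = 6321/2 (b = -2107*(3 - 1*4 - 2/4) = -2107*(3 - 4 - 2*¼) = -2107*(3 - 4 - ½) = -2107*(-3/2) = 6321/2 ≈ 3160.5)
(1592 + (-16319 - 5030)/(20905 + 5928))*(-14491 + b) = (1592 + (-16319 - 5030)/(20905 + 5928))*(-14491 + 6321/2) = (1592 - 21349/26833)*(-22661/2) = (42696787/26833)*(-22661/2) = -967551890207/53666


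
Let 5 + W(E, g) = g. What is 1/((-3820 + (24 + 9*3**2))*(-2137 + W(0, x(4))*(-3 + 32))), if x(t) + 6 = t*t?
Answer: 1/7400280 ≈ 1.3513e-7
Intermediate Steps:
x(t) = -6 + t**2 (x(t) = -6 + t*t = -6 + t**2)
W(E, g) = -5 + g
1/((-3820 + (24 + 9*3**2))*(-2137 + W(0, x(4))*(-3 + 32))) = 1/((-3820 + (24 + 9*3**2))*(-2137 + (-5 + (-6 + 4**2))*(-3 + 32))) = 1/((-3820 + (24 + 9*9))*(-2137 + (-5 + (-6 + 16))*29)) = 1/((-3820 + (24 + 81))*(-2137 + (-5 + 10)*29)) = 1/((-3820 + 105)*(-2137 + 5*29)) = 1/(-3715*(-2137 + 145)) = 1/(-3715*(-1992)) = 1/7400280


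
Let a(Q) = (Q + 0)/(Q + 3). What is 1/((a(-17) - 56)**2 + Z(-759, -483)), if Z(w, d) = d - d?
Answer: 196/588289 ≈ 0.00033317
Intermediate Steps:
Z(w, d) = 0
a(Q) = Q/(3 + Q)
1/((a(-17) - 56)**2 + Z(-759, -483)) = 1/((-17/(3 - 17) - 56)**2 + 0) = 1/((-17/(-14) - 56)**2 + 0) = 1/((-17*(-1/14) - 56)**2 + 0) = 1/((17/14 - 56)**2 + 0) = 1/((-767/14)**2 + 0) = 1/(588289/196 + 0) = 1/(588289/196) = 196/588289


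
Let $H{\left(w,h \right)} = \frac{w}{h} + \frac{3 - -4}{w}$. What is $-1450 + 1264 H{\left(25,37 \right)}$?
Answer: $- \frac{223874}{925} \approx -242.03$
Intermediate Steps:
$H{\left(w,h \right)} = \frac{7}{w} + \frac{w}{h}$ ($H{\left(w,h \right)} = \frac{w}{h} + \frac{3 + 4}{w} = \frac{w}{h} + \frac{7}{w} = \frac{7}{w} + \frac{w}{h}$)
$-1450 + 1264 H{\left(25,37 \right)} = -1450 + 1264 \left(\frac{7}{25} + \frac{25}{37}\right) = -1450 + 1264 \cdot \frac{884}{925} = -1450 + \frac{1117376}{925} = - \frac{223874}{925}$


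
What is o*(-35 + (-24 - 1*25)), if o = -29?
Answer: 2436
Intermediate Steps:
o*(-35 + (-24 - 1*25)) = -29*(-35 + (-24 - 1*25)) = -29*(-35 + (-24 - 25)) = -29*(-35 - 49) = -29*(-84) = 2436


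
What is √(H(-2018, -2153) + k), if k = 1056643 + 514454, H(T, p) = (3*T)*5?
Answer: 3*√171203 ≈ 1241.3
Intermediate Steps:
H(T, p) = 15*T
k = 1571097
√(H(-2018, -2153) + k) = √(15*(-2018) + 1571097) = √(-30270 + 1571097) = √1540827 = 3*√171203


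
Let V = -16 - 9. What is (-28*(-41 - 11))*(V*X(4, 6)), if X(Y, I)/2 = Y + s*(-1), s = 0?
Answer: -291200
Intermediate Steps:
V = -25
X(Y, I) = 2*Y (X(Y, I) = 2*(Y + 0*(-1)) = 2*(Y + 0) = 2*Y)
(-28*(-41 - 11))*(V*X(4, 6)) = (-28*(-41 - 11))*(-50*4) = (-28*(-52))*(-25*8) = 1456*(-200) = -291200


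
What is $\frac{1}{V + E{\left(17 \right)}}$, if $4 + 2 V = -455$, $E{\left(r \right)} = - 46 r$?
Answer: $- \frac{2}{2023} \approx -0.00098863$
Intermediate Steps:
$V = - \frac{459}{2}$ ($V = -2 + \frac{1}{2} \left(-455\right) = -2 - \frac{455}{2} = - \frac{459}{2} \approx -229.5$)
$\frac{1}{V + E{\left(17 \right)}} = \frac{1}{- \frac{459}{2} - 782} = \frac{1}{- \frac{2023}{2}} = - \frac{2}{2023}$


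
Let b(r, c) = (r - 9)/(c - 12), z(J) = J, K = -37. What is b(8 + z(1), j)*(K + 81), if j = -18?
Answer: 0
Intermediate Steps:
b(r, c) = (-9 + r)/(-12 + c)
b(8 + z(1), j)*(K + 81) = ((-9 + (8 + 1))/(-12 - 18))*(-37 + 81) = ((-9 + 9)/(-30))*44 = -1/30*0*44 = 0*44 = 0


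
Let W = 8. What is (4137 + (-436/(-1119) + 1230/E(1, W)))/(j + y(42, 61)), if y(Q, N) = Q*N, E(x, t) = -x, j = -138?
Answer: 3253369/2712456 ≈ 1.1994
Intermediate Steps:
y(Q, N) = N*Q
(4137 + (-436/(-1119) + 1230/E(1, W)))/(j + y(42, 61)) = (4137 + (-436/(-1119) + 1230/((-1*1))))/(-138 + 61*42) = (4137 + (-436*(-1/1119) + 1230/(-1)))/(-138 + 2562) = (4137 + (436/1119 + 1230*(-1)))/2424 = (4137 + (436/1119 - 1230))*(1/2424) = (4137 - 1375934/1119)*(1/2424) = (3253369/1119)*(1/2424) = 3253369/2712456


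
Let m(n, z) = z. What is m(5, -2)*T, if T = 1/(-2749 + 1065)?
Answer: 1/842 ≈ 0.0011876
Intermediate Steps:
T = -1/1684 (T = 1/(-1684) = -1/1684 ≈ -0.00059382)
m(5, -2)*T = -2*(-1/1684) = 1/842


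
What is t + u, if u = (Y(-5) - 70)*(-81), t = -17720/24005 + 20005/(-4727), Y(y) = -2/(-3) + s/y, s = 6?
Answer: 647722162617/113471635 ≈ 5708.2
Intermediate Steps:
Y(y) = ⅔ + 6/y (Y(y) = -2/(-3) + 6/y = -2*(-⅓) + 6/y = ⅔ + 6/y)
t = -112796493/22694327 (t = -17720*1/24005 + 20005*(-1/4727) = -3544/4801 - 20005/4727 = -112796493/22694327 ≈ -4.9703)
u = 28566/5 (u = ((⅔ + 6/(-5)) - 70)*(-81) = ((⅔ + 6*(-⅕)) - 70)*(-81) = ((⅔ - 6/5) - 70)*(-81) = (-8/15 - 70)*(-81) = -1058/15*(-81) = 28566/5 ≈ 5713.2)
t + u = -112796493/22694327 + 28566/5 = 647722162617/113471635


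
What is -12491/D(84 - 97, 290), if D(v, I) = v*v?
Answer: -12491/169 ≈ -73.911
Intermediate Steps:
D(v, I) = v²
-12491/D(84 - 97, 290) = -12491/(84 - 97)² = -12491/((-13)²) = -12491/169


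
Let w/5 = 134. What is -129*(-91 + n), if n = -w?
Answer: 98169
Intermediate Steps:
w = 670 (w = 5*134 = 670)
n = -670 (n = -1*670 = -670)
-129*(-91 + n) = -129*(-91 - 670) = -129*(-761) = 98169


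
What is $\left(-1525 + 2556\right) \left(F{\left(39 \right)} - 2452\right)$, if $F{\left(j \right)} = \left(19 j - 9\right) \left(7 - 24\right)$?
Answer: $-15357776$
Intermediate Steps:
$F{\left(j \right)} = 153 - 323 j$ ($F{\left(j \right)} = \left(-9 + 19 j\right) \left(-17\right) = 153 - 323 j$)
$\left(-1525 + 2556\right) \left(F{\left(39 \right)} - 2452\right) = \left(-1525 + 2556\right) \left(\left(153 - 12597\right) - 2452\right) = 1031 \left(\left(153 - 12597\right) - 2452\right) = 1031 \left(-12444 - 2452\right) = 1031 \left(-14896\right) = -15357776$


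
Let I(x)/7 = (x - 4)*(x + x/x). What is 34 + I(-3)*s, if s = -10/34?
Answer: 88/17 ≈ 5.1765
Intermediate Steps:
s = -5/17 (s = -10*1/34 = -5/17 ≈ -0.29412)
I(x) = 7*(1 + x)*(-4 + x) (I(x) = 7*((x - 4)*(x + x/x)) = 7*((-4 + x)*(x + 1)) = 7*((-4 + x)*(1 + x)) = 7*((1 + x)*(-4 + x)) = 7*(1 + x)*(-4 + x))
34 + I(-3)*s = 34 + (-28 - 21*(-3) + 7*(-3)**2)*(-5/17) = 34 + (-28 + 63 + 7*9)*(-5/17) = 34 + (-28 + 63 + 63)*(-5/17) = 34 + 98*(-5/17) = 34 - 490/17 = 88/17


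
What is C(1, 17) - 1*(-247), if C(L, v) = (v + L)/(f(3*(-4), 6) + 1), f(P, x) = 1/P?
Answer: 2933/11 ≈ 266.64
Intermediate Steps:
C(L, v) = 12*L/11 + 12*v/11 (C(L, v) = (v + L)/(1/(3*(-4)) + 1) = (L + v)/(1/(-12) + 1) = (L + v)/(-1/12 + 1) = (L + v)/(11/12) = (L + v)*(12/11) = 12*L/11 + 12*v/11)
C(1, 17) - 1*(-247) = ((12/11)*1 + (12/11)*17) - 1*(-247) = (12/11 + 204/11) + 247 = 216/11 + 247 = 2933/11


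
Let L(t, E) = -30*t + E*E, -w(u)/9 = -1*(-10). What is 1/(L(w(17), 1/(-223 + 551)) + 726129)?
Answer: 107584/78410339137 ≈ 1.3721e-6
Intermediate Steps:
w(u) = -90 (w(u) = -(-9)*(-10) = -9*10 = -90)
L(t, E) = E² - 30*t (L(t, E) = -30*t + E² = E² - 30*t)
1/(L(w(17), 1/(-223 + 551)) + 726129) = 1/(((1/(-223 + 551))² - 30*(-90)) + 726129) = 1/(((1/328)² + 2700) + 726129) = 1/((1/107584 + 2700) + 726129) = 1/(290476801/107584 + 726129) = 1/(78410339137/107584) = 107584/78410339137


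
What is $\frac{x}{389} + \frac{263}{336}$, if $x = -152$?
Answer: $\frac{51235}{130704} \approx 0.39199$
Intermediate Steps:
$\frac{x}{389} + \frac{263}{336} = - \frac{152}{389} + \frac{263}{336} = \frac{51235}{130704}$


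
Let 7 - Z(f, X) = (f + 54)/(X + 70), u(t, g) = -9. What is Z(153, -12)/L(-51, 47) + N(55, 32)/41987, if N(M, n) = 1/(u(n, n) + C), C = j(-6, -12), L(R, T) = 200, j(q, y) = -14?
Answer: 192162899/11202131600 ≈ 0.017154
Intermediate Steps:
C = -14
N(M, n) = -1/23 (N(M, n) = 1/(-9 - 14) = 1/(-23) = -1/23)
Z(f, X) = 7 - (54 + f)/(70 + X) (Z(f, X) = 7 - (f + 54)/(X + 70) = 7 - (54 + f)/(70 + X))
Z(153, -12)/L(-51, 47) + N(55, 32)/41987 = ((436 - 1*153 + 7*(-12))/(70 - 12))/200 - 1/23/41987 = ((436 - 153 - 84)/58)*(1/200) - 1/23*1/41987 = ((1/58)*199)*(1/200) - 1/965701 = (199/58)*(1/200) - 1/965701 = 199/11600 - 1/965701 = 192162899/11202131600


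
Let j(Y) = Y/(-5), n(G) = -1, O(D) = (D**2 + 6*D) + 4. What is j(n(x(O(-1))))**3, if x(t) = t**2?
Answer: 1/125 ≈ 0.0080000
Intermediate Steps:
O(D) = 4 + D**2 + 6*D
j(Y) = -Y/5 (j(Y) = Y*(-1/5) = -Y/5)
j(n(x(O(-1))))**3 = (-1/5*(-1))**3 = (1/5)**3 = 1/125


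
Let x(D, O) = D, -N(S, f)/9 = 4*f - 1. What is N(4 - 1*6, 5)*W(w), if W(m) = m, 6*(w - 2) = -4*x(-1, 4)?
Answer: -456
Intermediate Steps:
N(S, f) = 9 - 36*f (N(S, f) = -9*(4*f - 1) = -9*(-1 + 4*f) = 9 - 36*f)
w = 8/3 (w = 2 + (-4*(-1))/6 = 2 + (⅙)*4 = 2 + ⅔ = 8/3 ≈ 2.6667)
N(4 - 1*6, 5)*W(w) = (9 - 36*5)*(8/3) = (9 - 180)*(8/3) = -171*8/3 = -456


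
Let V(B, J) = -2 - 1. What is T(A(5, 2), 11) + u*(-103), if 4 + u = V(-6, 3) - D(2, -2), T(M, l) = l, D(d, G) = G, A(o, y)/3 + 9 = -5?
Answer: 526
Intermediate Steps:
V(B, J) = -3
A(o, y) = -42 (A(o, y) = -27 + 3*(-5) = -27 - 15 = -42)
u = -5 (u = -4 + (-3 - 1*(-2)) = -4 + (-3 + 2) = -4 - 1 = -5)
T(A(5, 2), 11) + u*(-103) = 11 - 5*(-103) = 11 + 515 = 526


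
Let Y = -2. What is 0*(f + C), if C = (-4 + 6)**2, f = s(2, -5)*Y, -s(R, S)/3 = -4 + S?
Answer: 0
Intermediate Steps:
s(R, S) = 12 - 3*S (s(R, S) = -3*(-4 + S) = 12 - 3*S)
f = -54 (f = (12 - 3*(-5))*(-2) = (12 + 15)*(-2) = 27*(-2) = -54)
C = 4 (C = 2**2 = 4)
0*(f + C) = 0*(-54 + 4) = 0*(-50) = 0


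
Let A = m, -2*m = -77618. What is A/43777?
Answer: 38809/43777 ≈ 0.88652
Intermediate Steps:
m = 38809 (m = -½*(-77618) = 38809)
A = 38809
A/43777 = 38809/43777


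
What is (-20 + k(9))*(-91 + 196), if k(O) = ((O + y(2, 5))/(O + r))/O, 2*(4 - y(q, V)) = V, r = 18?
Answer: -113155/54 ≈ -2095.5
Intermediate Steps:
y(q, V) = 4 - V/2
k(O) = (3/2 + O)/(O*(18 + O)) (k(O) = ((O + (4 - ½*5))/(O + 18))/O = ((O + (4 - 5/2))/(18 + O))/O = ((O + 3/2)/(18 + O))/O = ((3/2 + O)/(18 + O))/O = (3/2 + O)/(O*(18 + O)))
(-20 + k(9))*(-91 + 196) = (-20 + (3/2 + 9)/(9*(18 + 9)))*(-91 + 196) = (-20 + (⅑)*(21/2)/27)*105 = (-20 + (⅑)*(1/27)*(21/2))*105 = (-20 + 7/162)*105 = -3233/162*105 = -113155/54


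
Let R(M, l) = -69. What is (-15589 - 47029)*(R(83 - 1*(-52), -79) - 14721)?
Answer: 926120220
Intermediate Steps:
(-15589 - 47029)*(R(83 - 1*(-52), -79) - 14721) = (-15589 - 47029)*(-69 - 14721) = -62618*(-14790) = 926120220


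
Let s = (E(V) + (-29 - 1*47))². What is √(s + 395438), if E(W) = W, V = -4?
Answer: √401838 ≈ 633.91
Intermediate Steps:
s = 6400 (s = (-4 + (-29 - 1*47))² = (-4 + (-29 - 47))² = (-4 - 76)² = (-80)² = 6400)
√(s + 395438) = √(6400 + 395438) = √401838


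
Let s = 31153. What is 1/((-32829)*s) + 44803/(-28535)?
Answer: -45821006491646/29183367618795 ≈ -1.5701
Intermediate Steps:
1/((-32829)*s) + 44803/(-28535) = 1/(-32829*31153) + 44803/(-28535) = -1/32829*1/31153 + 44803*(-1/28535) = -1/1022721837 - 44803/28535 = -45821006491646/29183367618795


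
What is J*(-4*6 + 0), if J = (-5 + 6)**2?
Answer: -24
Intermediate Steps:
J = 1 (J = 1**2 = 1)
J*(-4*6 + 0) = 1*(-4*6 + 0) = 1*(-24 + 0) = 1*(-24) = -24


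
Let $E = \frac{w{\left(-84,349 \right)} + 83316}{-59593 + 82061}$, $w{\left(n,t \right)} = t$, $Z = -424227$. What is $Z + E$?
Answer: $- \frac{9531448571}{22468} \approx -4.2422 \cdot 10^{5}$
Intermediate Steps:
$E = \frac{83665}{22468}$ ($E = \frac{349 + 83316}{-59593 + 82061} = \frac{83665}{22468} \approx 3.7237$)
$Z + E = -424227 + \frac{83665}{22468} = - \frac{9531448571}{22468}$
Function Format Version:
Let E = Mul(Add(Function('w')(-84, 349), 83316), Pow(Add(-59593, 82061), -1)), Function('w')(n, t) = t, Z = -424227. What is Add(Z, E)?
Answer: Rational(-9531448571, 22468) ≈ -4.2422e+5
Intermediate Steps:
E = Rational(83665, 22468) (E = Mul(Add(349, 83316), Pow(Add(-59593, 82061), -1)) = Mul(83665, Pow(22468, -1)) = Mul(83665, Rational(1, 22468)) = Rational(83665, 22468) ≈ 3.7237)
Add(Z, E) = Add(-424227, Rational(83665, 22468)) = Rational(-9531448571, 22468)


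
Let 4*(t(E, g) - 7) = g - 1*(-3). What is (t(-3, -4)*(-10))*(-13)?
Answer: 1755/2 ≈ 877.50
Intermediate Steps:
t(E, g) = 31/4 + g/4 (t(E, g) = 7 + (g - 1*(-3))/4 = 7 + (g + 3)/4 = 7 + (3 + g)/4 = 7 + (¾ + g/4) = 31/4 + g/4)
(t(-3, -4)*(-10))*(-13) = ((31/4 + (¼)*(-4))*(-10))*(-13) = ((31/4 - 1)*(-10))*(-13) = ((27/4)*(-10))*(-13) = -135/2*(-13) = 1755/2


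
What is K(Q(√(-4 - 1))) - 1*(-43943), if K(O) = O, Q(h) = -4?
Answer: 43939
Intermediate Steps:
K(Q(√(-4 - 1))) - 1*(-43943) = -4 - 1*(-43943) = -4 + 43943 = 43939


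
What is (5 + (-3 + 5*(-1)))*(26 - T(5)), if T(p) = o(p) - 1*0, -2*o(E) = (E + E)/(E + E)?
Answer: -159/2 ≈ -79.500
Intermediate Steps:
o(E) = -1/2 (o(E) = -(E + E)/(2*(E + E)) = -2*E/(2*(2*E)) = -2*E*1/(2*E)/2 = -1/2*1 = -1/2)
T(p) = -1/2 (T(p) = -1/2 - 1*0 = -1/2 + 0 = -1/2)
(5 + (-3 + 5*(-1)))*(26 - T(5)) = (5 + (-3 + 5*(-1)))*(26 - 1*(-1/2)) = (5 + (-3 - 5))*(26 + 1/2) = (5 - 8)*(53/2) = -3*53/2 = -159/2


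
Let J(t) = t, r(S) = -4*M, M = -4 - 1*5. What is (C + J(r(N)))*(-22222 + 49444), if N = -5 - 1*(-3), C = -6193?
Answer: -167605854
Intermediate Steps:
M = -9 (M = -4 - 5 = -9)
N = -2 (N = -5 + 3 = -2)
r(S) = 36 (r(S) = -4*(-9) = 36)
(C + J(r(N)))*(-22222 + 49444) = (-6193 + 36)*(-22222 + 49444) = -6157*27222 = -167605854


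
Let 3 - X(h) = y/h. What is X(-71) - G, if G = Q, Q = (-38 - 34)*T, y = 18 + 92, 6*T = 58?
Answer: 49739/71 ≈ 700.55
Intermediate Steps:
T = 29/3 (T = (⅙)*58 = 29/3 ≈ 9.6667)
y = 110
X(h) = 3 - 110/h
Q = -696 (Q = (-38 - 34)*(29/3) = -72*29/3 = -696)
G = -696
X(-71) - G = (3 - 110/(-71)) - 1*(-696) = (3 - 110*(-1/71)) + 696 = (3 + 110/71) + 696 = 323/71 + 696 = 49739/71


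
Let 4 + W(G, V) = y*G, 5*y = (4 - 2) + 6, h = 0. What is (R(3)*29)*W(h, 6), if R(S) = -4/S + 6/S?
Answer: -232/3 ≈ -77.333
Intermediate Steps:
y = 8/5 (y = ((4 - 2) + 6)/5 = (2 + 6)/5 = (1/5)*8 = 8/5 ≈ 1.6000)
W(G, V) = -4 + 8*G/5
R(S) = 2/S
(R(3)*29)*W(h, 6) = ((2/3)*29)*(-4 + (8/5)*0) = ((2*(1/3))*29)*(-4 + 0) = ((2/3)*29)*(-4) = (58/3)*(-4) = -232/3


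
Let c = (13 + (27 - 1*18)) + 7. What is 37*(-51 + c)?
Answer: -814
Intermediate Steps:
c = 29 (c = (13 + (27 - 18)) + 7 = (13 + 9) + 7 = 22 + 7 = 29)
37*(-51 + c) = 37*(-51 + 29) = 37*(-22) = -814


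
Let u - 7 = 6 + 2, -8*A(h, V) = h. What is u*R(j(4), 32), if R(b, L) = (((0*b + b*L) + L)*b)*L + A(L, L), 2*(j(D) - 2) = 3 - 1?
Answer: 184260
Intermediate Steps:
A(h, V) = -h/8
j(D) = 3 (j(D) = 2 + (3 - 1)/2 = 2 + (½)*2 = 2 + 1 = 3)
u = 15 (u = 7 + (6 + 2) = 7 + 8 = 15)
R(b, L) = -L/8 + L*b*(L + L*b) (R(b, L) = (((0*b + b*L) + L)*b)*L - L/8 = (((0 + L*b) + L)*b)*L - L/8 = ((L*b + L)*b)*L - L/8 = ((L + L*b)*b)*L - L/8 = (b*(L + L*b))*L - L/8 = L*b*(L + L*b) - L/8 = -L/8 + L*b*(L + L*b))
u*R(j(4), 32) = 15*(32*(-⅛ + 32*3 + 32*3²)) = 15*(32*(-⅛ + 96 + 32*9)) = 15*(32*(-⅛ + 96 + 288)) = 15*(32*(3071/8)) = 15*12284 = 184260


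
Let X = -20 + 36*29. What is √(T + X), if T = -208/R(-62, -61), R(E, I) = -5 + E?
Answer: 4*√288167/67 ≈ 32.048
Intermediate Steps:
T = 208/67 (T = -208/(-5 - 62) = -208/(-67) = -208*(-1/67) = 208/67 ≈ 3.1045)
X = 1024 (X = -20 + 1044 = 1024)
√(T + X) = √(208/67 + 1024) = √(68816/67) = 4*√288167/67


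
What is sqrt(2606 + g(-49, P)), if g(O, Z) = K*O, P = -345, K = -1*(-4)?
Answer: sqrt(2410) ≈ 49.092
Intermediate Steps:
K = 4
g(O, Z) = 4*O
sqrt(2606 + g(-49, P)) = sqrt(2606 + 4*(-49)) = sqrt(2606 - 196) = sqrt(2410)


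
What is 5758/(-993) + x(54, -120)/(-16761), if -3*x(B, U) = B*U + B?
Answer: -32878948/5547891 ≈ -5.9264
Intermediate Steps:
x(B, U) = -B/3 - B*U/3 (x(B, U) = -(B*U + B)/3 = -(B + B*U)/3 = -B/3 - B*U/3)
5758/(-993) + x(54, -120)/(-16761) = 5758/(-993) - ⅓*54*(1 - 120)/(-16761) = 5758*(-1/993) - ⅓*54*(-119)*(-1/16761) = -5758/993 + 2142*(-1/16761) = -5758/993 - 714/5587 = -32878948/5547891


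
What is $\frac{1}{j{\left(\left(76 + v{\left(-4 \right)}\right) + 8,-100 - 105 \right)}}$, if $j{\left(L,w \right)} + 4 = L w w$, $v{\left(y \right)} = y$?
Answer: $\frac{1}{3361996} \approx 2.9744 \cdot 10^{-7}$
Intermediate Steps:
$j{\left(L,w \right)} = -4 + L w^{2}$ ($j{\left(L,w \right)} = -4 + L w w = -4 + L w^{2}$)
$\frac{1}{j{\left(\left(76 + v{\left(-4 \right)}\right) + 8,-100 - 105 \right)}} = \frac{1}{-4 + \left(\left(76 - 4\right) + 8\right) \left(-100 - 105\right)^{2}} = \frac{1}{-4 + \left(72 + 8\right) \left(-100 - 105\right)^{2}} = \frac{1}{-4 + 80 \left(-205\right)^{2}} = \frac{1}{-4 + 80 \cdot 42025} = \frac{1}{-4 + 3362000} = \frac{1}{3361996}$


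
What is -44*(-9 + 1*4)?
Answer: 220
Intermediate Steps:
-44*(-9 + 1*4) = -44*(-9 + 4) = -44*(-5) = 220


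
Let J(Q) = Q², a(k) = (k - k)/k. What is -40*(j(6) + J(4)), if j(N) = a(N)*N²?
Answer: -640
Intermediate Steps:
a(k) = 0 (a(k) = 0/k = 0)
j(N) = 0 (j(N) = 0*N² = 0)
-40*(j(6) + J(4)) = -40*(0 + 4²) = -40*(0 + 16) = -40*16 = -640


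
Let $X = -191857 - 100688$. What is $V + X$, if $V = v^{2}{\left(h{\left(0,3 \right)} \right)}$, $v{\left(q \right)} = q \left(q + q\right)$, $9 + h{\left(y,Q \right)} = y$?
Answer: $-266301$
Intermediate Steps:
$h{\left(y,Q \right)} = -9 + y$
$v{\left(q \right)} = 2 q^{2}$ ($v{\left(q \right)} = q 2 q = 2 q^{2}$)
$X = -292545$
$V = 26244$ ($V = \left(2 \left(-9 + 0\right)^{2}\right)^{2} = \left(2 \left(-9\right)^{2}\right)^{2} = \left(2 \cdot 81\right)^{2} = 162^{2} = 26244$)
$V + X = 26244 - 292545 = -266301$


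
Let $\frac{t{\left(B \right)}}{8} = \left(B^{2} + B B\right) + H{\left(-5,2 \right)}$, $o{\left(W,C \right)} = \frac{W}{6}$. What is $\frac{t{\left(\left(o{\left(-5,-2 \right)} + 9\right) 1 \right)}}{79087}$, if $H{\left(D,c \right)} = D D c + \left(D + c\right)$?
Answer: $\frac{12988}{711783} \approx 0.018247$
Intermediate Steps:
$H{\left(D,c \right)} = D + c + c D^{2}$ ($H{\left(D,c \right)} = D^{2} c + \left(D + c\right) = c D^{2} + \left(D + c\right) = D + c + c D^{2}$)
$o{\left(W,C \right)} = \frac{W}{6}$ ($o{\left(W,C \right)} = W \frac{1}{6} = \frac{W}{6}$)
$t{\left(B \right)} = 376 + 16 B^{2}$ ($t{\left(B \right)} = 8 \left(\left(B^{2} + B B\right) + \left(-5 + 2 + 2 \left(-5\right)^{2}\right)\right) = 8 \left(\left(B^{2} + B^{2}\right) + \left(-5 + 2 + 2 \cdot 25\right)\right) = 8 \left(2 B^{2} + \left(-5 + 2 + 50\right)\right) = 8 \left(2 B^{2} + 47\right) = 8 \left(47 + 2 B^{2}\right) = 376 + 16 B^{2}$)
$\frac{t{\left(\left(o{\left(-5,-2 \right)} + 9\right) 1 \right)}}{79087} = \frac{376 + 16 \left(\left(\frac{1}{6} \left(-5\right) + 9\right) 1\right)^{2}}{79087} = \left(376 + 16 \left(\left(- \frac{5}{6} + 9\right) 1\right)^{2}\right) \frac{1}{79087} = \left(376 + 16 \left(\frac{49}{6} \cdot 1\right)^{2}\right) \frac{1}{79087} = \left(376 + 16 \left(\frac{49}{6}\right)^{2}\right) \frac{1}{79087} = \left(376 + 16 \cdot \frac{2401}{36}\right) \frac{1}{79087} = \left(376 + \frac{9604}{9}\right) \frac{1}{79087} = \frac{12988}{9} \cdot \frac{1}{79087} = \frac{12988}{711783}$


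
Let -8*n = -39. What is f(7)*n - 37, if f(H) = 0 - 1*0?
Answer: -37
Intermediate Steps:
n = 39/8 (n = -⅛*(-39) = 39/8 ≈ 4.8750)
f(H) = 0 (f(H) = 0 + 0 = 0)
f(7)*n - 37 = 0*(39/8) - 37 = 0 - 37 = -37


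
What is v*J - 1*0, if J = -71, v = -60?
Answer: 4260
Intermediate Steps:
v*J - 1*0 = -60*(-71) - 1*0 = 4260 + 0 = 4260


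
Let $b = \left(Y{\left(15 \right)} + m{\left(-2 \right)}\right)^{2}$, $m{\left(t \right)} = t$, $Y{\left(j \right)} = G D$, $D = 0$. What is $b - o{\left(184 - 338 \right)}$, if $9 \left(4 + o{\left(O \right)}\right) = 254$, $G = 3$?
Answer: $- \frac{182}{9} \approx -20.222$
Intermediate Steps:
$Y{\left(j \right)} = 0$ ($Y{\left(j \right)} = 3 \cdot 0 = 0$)
$o{\left(O \right)} = \frac{218}{9}$ ($o{\left(O \right)} = -4 + \frac{1}{9} \cdot 254 = -4 + \frac{254}{9} = \frac{218}{9}$)
$b = 4$ ($b = \left(0 - 2\right)^{2} = \left(-2\right)^{2} = 4$)
$b - o{\left(184 - 338 \right)} = 4 - \frac{218}{9} = - \frac{182}{9}$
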